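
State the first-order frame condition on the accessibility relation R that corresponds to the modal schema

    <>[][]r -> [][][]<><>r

This is a Sahlqvist (Geach-type) schema ◇^1□^2r → □^3◇^2r.
First-order correspondent: forall x forall y forall z ((xRy & x R^3 z) -> exists w (y R^2 w & z R^2 w)).

forall x forall y forall z ((xRy & x R^3 z) -> exists w (y R^2 w & z R^2 w))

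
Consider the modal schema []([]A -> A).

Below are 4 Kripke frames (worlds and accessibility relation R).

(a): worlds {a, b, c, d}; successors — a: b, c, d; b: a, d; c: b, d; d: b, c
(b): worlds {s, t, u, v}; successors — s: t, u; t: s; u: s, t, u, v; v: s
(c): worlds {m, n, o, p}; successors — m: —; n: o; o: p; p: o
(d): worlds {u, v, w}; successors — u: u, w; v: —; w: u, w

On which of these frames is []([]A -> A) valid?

This is the axiom for shift-reflexivity; its first-order frame correspondent is forall x forall y (Rxy -> Ryy).
(a): fails — Rcd but not Rdd.
(b): fails — Ruv but not Rvv.
(c): fails — Rno but not Roo.
(d): holds.
Valid on: (d).

(d)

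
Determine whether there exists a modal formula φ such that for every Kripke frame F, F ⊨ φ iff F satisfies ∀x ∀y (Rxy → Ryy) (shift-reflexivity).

Yes — defined by □(□q → q)

The condition is shift-reflexivity. A defining modal formula is □(□q → q).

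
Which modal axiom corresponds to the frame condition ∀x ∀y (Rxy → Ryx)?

q → □◇q

A defining formula is q → □◇q (the B axiom).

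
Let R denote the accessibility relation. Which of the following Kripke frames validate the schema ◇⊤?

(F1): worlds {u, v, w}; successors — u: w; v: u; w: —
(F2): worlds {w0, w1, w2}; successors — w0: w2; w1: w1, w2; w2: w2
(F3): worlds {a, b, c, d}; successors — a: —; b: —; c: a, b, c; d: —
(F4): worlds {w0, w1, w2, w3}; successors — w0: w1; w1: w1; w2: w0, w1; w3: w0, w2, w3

This is the axiom for seriality; its first-order frame correspondent is ∀x ∃y Rxy.
(F1): fails — world w has no successor.
(F2): satisfies the condition.
(F3): fails — world a has no successor.
(F4): satisfies the condition.
Valid on: (F2), (F4).

(F2), (F4)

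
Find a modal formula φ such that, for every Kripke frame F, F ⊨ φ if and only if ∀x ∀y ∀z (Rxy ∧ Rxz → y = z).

The condition is partial functionality. The CD schema ◇s → □s defines it.
Suppose ◇s→□s is valid. Take Rxy, Rxz and set V(s)={y}. Then ◇s at x, so □s at x, so s at z, i.e. z=y.

◇s → □s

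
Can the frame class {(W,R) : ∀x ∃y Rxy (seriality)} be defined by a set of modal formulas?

Yes, by □q → ◇q

This is a Sahlqvist condition; the D axiom □q → ◇q defines it.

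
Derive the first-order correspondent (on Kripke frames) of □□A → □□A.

∀x ∀z (xR²z → ∃w (xR²w ∧ z = w))

This is a Sahlqvist (Geach-type) schema ◇^0□^2A → □^2◇^0A.
First-order correspondent: ∀x ∀z (xR²z → ∃w (xR²w ∧ z = w)).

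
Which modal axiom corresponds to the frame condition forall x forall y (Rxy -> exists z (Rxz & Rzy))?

□□s → □s

The condition is density. The C4 schema □□s → □s defines it.
Suppose □□s→□s is valid. Take Rxy and set V(s)={w : xR²w}. Then □□s at x, so □s at x, so s at y, i.e. ∃z(Rxz∧Rzy).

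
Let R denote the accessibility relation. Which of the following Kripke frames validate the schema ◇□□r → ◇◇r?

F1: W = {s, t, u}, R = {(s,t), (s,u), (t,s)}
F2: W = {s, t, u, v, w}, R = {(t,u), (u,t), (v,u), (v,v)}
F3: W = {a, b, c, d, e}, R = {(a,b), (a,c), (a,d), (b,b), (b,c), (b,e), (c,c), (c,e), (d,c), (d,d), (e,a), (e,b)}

F3

The schema corresponds to a generalized confluence (Geach) condition: ∀x ∀y (xRy → ∃w (yR²w ∧ xR²w)).
F1: fails — sRt but no w with tR²w and sR²w.
F2: fails — tRu but no w* with uR²w* and tR²w*.
F3: holds.
Valid on: F3.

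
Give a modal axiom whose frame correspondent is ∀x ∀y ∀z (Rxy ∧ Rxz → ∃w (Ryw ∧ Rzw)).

◇□q → □◇q

The condition is convergence. The .2 schema ◇□q → □◇q defines it.
Suppose ◇□q→□◇q is valid. Take Rxy, Rxz and set V(q)={w : Ryw}. Then □q at y so ◇□q at x, so □◇q at x, so ◇q at z, giving w with Rzw and Ryw.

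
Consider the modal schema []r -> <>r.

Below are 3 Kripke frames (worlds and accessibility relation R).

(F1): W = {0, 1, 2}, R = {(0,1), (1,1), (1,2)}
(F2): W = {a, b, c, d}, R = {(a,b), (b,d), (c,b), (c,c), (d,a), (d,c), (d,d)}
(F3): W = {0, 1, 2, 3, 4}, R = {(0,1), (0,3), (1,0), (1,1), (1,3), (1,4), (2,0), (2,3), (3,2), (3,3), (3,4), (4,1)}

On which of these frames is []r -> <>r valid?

(F2), (F3)

This is the axiom for seriality; its first-order frame correspondent is forall x exists y Rxy.
(F1): fails — world 2 has no successor.
(F2): ✓.
(F3): ✓.
Valid on: (F2), (F3).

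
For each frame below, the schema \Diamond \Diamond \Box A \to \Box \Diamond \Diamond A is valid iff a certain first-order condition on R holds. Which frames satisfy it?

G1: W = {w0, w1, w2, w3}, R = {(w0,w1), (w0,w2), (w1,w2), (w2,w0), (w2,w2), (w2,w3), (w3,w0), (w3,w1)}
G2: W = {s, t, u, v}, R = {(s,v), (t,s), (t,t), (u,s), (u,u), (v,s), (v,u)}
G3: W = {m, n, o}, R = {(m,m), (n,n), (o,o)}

The schema corresponds to a generalized confluence (Geach) condition: \forall x \forall y \forall z ((x R^2 y \wedge xRz) \to \exists w (yRw \wedge z R^2 w)).
G1: ✓.
G2: fails — tR²s, tRs but no w with sRw and sR²w.
G3: ✓.
Valid on: G1, G3.

G1, G3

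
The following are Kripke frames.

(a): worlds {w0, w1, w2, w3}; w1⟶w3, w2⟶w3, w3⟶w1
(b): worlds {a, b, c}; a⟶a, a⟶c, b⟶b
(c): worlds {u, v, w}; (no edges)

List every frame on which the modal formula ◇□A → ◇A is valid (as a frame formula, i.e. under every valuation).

Frame correspondent (Sahlqvist): ∀x ∀y (xRy → ∃w (yRw ∧ xRw)) — i.e. a generalized confluence (Geach) condition.
(a): fails — w1Rw3 but no w with w3Rw and w1Rw.
(b): fails — aRc but no w with cRw and aRw.
(c): condition met.

(c)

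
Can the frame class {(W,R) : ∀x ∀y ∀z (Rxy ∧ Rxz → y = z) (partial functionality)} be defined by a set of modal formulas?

This is a Sahlqvist condition; the CD axiom ◇r → □r defines it.
Suppose ◇r→□r is valid. Take Rxy, Rxz and set V(r)={y}. Then ◇r at x, so □r at x, so r at z, i.e. z=y.

Definable; ◇r → □r defines it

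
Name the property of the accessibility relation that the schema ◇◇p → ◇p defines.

transitivity: ∀x ∀y ∀z (Rxy ∧ Ryz → Rxz)

Equivalently (dual form): □p → □□p.
Suppose □p→□□p is valid. Take Rxy, Ryz and set V(p)={w : Rxw}. Then □p at x, so □□p at x, so □p at y, so p at z, i.e. Rxz.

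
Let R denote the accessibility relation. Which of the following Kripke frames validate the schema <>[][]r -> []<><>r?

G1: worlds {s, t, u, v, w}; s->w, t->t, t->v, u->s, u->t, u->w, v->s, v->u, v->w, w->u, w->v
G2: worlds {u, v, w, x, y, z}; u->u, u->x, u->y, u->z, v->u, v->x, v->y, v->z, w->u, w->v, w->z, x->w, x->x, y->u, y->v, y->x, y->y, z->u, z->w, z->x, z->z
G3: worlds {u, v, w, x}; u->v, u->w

This is the axiom for a generalized confluence (Geach) condition; its first-order frame correspondent is forall x forall y forall z ((xRy & xRz) -> exists w (y R^2 w & z R^2 w)).
G1: satisfies the condition.
G2: satisfies the condition.
G3: fails — uRv, uRv but no t with vR²t and vR²t.
Valid on: G1, G2.

G1, G2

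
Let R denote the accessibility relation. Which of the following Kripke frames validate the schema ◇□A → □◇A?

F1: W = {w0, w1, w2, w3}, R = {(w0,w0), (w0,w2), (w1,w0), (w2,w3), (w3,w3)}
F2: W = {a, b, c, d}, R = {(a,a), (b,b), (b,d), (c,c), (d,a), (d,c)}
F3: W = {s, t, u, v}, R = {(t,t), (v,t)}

F3

Frame correspondent (Sahlqvist): ∀x ∀y ∀z (Rxy ∧ Rxz → ∃w (Ryw ∧ Rzw)) — i.e. convergence.
F1: fails — Rw0w2 and Rw0w0 but w2 and w0 have no common successor.
F2: fails — Rbb and Rbd but b and d have no common successor.
F3: condition met.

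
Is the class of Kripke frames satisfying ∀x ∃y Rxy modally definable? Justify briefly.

Yes — defined by □p → ◇p

Yes: it is seriality, defined by the D schema □p → ◇p.
Suppose □p→◇p is valid. At any x set V(p)=W. Then □p at x, so ◇p at x, so x has a successor.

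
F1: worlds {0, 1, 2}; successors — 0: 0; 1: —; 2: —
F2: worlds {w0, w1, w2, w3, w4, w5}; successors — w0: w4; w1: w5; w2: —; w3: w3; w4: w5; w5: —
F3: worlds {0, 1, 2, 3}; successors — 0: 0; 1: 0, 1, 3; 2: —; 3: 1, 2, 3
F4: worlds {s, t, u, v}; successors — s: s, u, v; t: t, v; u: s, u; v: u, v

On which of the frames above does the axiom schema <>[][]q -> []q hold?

F1

This is the axiom for a generalized confluence (Geach) condition; its first-order frame correspondent is forall x forall y forall z ((xRy & xRz) -> exists w (y R^2 w & z = w)).
F1: condition met.
F2: fails — w0Rw4, w0Rw4 but no w with w4R²w and w4=w.
F3: fails — 1R0, 1R1 but no w with 0R²w and 1=w.
F4: fails — tRv, tRt but no w with vR²w and t=w.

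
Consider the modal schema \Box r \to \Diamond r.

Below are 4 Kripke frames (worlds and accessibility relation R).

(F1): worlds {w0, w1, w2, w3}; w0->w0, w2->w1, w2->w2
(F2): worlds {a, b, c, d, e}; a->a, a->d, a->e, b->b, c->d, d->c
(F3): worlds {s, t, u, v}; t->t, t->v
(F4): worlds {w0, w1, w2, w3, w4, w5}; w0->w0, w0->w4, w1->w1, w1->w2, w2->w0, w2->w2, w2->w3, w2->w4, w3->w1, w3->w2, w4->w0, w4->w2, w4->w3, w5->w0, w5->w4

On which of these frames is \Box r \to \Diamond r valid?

(F4)

The schema corresponds to seriality: \forall x \exists y Rxy.
(F1): fails — world w1 has no successor.
(F2): fails — world e has no successor.
(F3): fails — world s has no successor.
(F4): condition met.
Valid on: (F4).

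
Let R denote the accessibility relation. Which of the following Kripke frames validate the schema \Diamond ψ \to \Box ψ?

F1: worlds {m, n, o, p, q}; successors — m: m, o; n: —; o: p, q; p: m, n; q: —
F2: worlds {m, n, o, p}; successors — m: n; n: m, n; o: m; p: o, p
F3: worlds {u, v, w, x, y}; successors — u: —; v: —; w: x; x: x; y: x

F3

The schema corresponds to partial functionality: \forall x \forall y \forall z (Rxy \wedge Rxz \to y = z).
F1: fails — m sees both m and o.
F2: fails — n sees both m and n.
F3: satisfies the condition.
Valid on: F3.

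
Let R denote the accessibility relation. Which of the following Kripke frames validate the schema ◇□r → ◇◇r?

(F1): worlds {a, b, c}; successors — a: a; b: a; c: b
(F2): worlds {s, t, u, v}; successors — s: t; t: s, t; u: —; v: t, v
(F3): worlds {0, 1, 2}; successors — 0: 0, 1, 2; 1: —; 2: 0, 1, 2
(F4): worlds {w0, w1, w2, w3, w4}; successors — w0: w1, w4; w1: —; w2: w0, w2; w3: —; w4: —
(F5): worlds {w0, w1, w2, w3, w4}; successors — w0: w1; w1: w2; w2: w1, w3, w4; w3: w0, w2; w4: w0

The schema corresponds to a generalized confluence (Geach) condition: ∀x ∀y (xRy → ∃w (yRw ∧ xR²w)).
(F1): ✓.
(F2): ✓.
(F3): fails — 0R1 but no w with 1Rw and 0R²w.
(F4): fails — w0Rw1 but no w with w1Rw and w0R²w.
(F5): ✓.

(F1), (F2), (F5)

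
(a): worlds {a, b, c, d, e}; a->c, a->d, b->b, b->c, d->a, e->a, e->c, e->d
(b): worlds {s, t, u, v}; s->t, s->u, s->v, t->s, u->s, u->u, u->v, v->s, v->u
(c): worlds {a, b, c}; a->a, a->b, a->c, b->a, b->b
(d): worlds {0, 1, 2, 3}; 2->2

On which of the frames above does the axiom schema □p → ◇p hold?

Frame correspondent (Sahlqvist): ∀x ∃y Rxy — i.e. seriality.
(a): fails — world c has no successor.
(b): condition met.
(c): fails — world c has no successor.
(d): fails — world 0 has no successor.

(b)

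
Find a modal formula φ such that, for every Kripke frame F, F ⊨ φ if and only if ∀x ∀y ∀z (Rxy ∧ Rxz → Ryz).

◇q → □◇q

The condition is the Euclidean property. The 5 schema ◇q → □◇q defines it.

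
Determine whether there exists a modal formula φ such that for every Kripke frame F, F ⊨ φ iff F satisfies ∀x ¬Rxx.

Modal frame validity is preserved under surjective bounded morphisms.
The 3-cycle (worlds 0,1,2 with 0→1→2→0) is irreflexive, and the map sending every world to a single reflexive point • is a surjective bounded morphism (forth: every edge maps to (•,•); back: every world has a successor). So any modal formula valid on the 3-cycle is also valid on the reflexive point, which is not irreflexive.
So no modal formula (or set of formulas) defines exactly the irreflexive frames.

Not definable by any modal formula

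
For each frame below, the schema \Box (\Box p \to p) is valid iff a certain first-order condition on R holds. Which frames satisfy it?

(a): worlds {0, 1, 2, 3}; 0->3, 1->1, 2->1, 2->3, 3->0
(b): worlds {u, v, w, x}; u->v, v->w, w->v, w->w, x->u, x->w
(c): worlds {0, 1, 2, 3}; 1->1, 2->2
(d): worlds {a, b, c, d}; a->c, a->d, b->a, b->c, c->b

The schema corresponds to shift-reflexivity: \forall x \forall y (Rxy \to Ryy).
(a): fails — R23 but not R33.
(b): fails — Ruv but not Rvv.
(c): condition met.
(d): fails — Rbc but not Rcc.

(c)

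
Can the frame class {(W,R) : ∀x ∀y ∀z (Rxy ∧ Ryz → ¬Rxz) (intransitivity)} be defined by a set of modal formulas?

No — not modally definable

Modal frame validity is preserved under surjective bounded morphisms.
The 7-cycle (worlds s,t,u,v,w,x,y with s→t→u→v→w→x→y→s) is intransitive. Mapping every world to a single reflexive point • is a surjective bounded morphism; the reflexive point is not intransitive (R••∧R•• but R••).
So the class is not modally definable.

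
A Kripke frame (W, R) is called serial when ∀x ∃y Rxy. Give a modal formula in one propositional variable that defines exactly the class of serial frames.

□ψ → ◇ψ

The condition is seriality. The D schema □ψ → ◇ψ defines it.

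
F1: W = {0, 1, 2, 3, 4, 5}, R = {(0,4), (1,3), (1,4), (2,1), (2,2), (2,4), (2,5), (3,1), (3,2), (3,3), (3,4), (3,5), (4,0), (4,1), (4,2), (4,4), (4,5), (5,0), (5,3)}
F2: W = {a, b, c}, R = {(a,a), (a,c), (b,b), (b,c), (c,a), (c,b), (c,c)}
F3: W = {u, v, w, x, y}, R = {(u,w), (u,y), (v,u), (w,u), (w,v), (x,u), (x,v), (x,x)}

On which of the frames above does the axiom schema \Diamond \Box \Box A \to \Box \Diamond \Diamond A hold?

This is the axiom for a generalized confluence (Geach) condition; its first-order frame correspondent is \forall x \forall y \forall z ((xRy \wedge xRz) \to \exists w (y R^2 w \wedge z R^2 w)).
F1: satisfies the condition.
F2: satisfies the condition.
F3: fails — uRw, uRy but no t with wR²t and yR²t.
Valid on: F1, F2.

F1, F2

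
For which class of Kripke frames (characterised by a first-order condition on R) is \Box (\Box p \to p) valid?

This schema is the T□ axiom.
It corresponds to shift-reflexivity: \forall x \forall y (Rxy \to Ryy).

shift-reflexivity: \forall x \forall y (Rxy \to Ryy)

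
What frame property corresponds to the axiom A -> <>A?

Equivalently (dual form): □A → A.
Suppose □A→A is valid. At any x set V(A)={w : Rxw}. Then □A holds at x, so A holds at x, i.e. Rxx.
Conversely, any frame satisfying forall x Rxx validates the schema.
Frame condition: forall x Rxx.

reflexivity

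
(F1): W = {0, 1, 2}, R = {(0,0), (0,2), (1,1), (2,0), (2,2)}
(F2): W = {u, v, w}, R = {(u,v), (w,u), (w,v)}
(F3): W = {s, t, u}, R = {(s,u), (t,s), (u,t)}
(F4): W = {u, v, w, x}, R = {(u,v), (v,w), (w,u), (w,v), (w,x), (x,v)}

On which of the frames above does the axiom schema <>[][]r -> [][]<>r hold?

(F1), (F3)

This is the axiom for a generalized confluence (Geach) condition; its first-order frame correspondent is forall x forall y forall z ((xRy & x R^2 z) -> exists w (y R^2 w & zRw)).
(F1): condition met.
(F2): fails — wRu, wR²v but no t with uR²t and vRt.
(F3): condition met.
(F4): fails — wRu, wR²w but no t with uR²t and wRt.
Valid on: (F1), (F3).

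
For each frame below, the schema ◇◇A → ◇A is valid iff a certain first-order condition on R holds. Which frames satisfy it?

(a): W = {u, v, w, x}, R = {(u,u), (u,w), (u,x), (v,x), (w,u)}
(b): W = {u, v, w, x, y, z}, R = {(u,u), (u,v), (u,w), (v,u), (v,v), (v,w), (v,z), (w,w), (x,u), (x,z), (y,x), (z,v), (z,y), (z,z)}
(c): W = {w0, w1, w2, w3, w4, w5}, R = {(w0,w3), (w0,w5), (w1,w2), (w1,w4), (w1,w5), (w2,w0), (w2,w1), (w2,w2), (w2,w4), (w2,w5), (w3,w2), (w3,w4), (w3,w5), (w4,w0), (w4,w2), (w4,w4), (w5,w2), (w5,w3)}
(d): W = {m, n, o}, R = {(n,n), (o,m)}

(d)

The schema corresponds to transitivity: ∀x ∀y ∀z (Rxy ∧ Ryz → Rxz).
(a): fails — Rwu and Ruw but not Rww.
(b): fails — Ruv and Rvz but not Ruz.
(c): fails — Rw1w5 and Rw5w3 but not Rw1w3.
(d): holds.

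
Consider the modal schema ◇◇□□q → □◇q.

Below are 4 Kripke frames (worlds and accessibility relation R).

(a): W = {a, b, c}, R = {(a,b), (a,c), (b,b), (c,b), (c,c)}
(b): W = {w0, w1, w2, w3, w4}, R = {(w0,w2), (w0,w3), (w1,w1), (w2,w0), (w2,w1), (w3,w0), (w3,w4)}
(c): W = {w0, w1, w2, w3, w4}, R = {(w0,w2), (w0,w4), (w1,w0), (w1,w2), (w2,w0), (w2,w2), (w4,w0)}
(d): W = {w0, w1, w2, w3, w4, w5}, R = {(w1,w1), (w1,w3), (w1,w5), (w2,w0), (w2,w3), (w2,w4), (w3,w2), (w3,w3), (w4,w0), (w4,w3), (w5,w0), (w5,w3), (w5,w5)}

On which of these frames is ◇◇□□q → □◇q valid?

(a), (c)

The schema corresponds to a generalized confluence (Geach) condition: ∀x ∀y ∀z ((xR²y ∧ xRz) → ∃w (yR²w ∧ zRw)).
(a): holds.
(b): fails — w0R²w1, w0Rw3 but no w with w1R²w and w3Rw.
(c): holds.
(d): fails — w1R²w0, w1Rw1 but no w with w0R²w and w1Rw.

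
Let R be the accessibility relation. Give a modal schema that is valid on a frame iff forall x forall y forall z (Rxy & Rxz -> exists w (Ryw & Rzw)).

◇□q → □◇q

A defining formula is ◇□q → □◇q (the .2 axiom).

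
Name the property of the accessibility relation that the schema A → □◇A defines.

Symmetry

Suppose A→□◇A is valid. Take Rxy and set V(A)={x}. Then A at x, so □◇A at x, so ◇A at y, so some z with Ryz has A; z=x, i.e. Ryx.
Conversely, on a frame with symmetry the schema holds at every world under every valuation.
Frame condition: ∀x ∀y (Rxy → Ryx).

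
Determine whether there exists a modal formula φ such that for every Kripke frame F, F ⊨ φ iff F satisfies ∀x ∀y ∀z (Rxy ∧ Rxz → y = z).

Yes, by ◇q → □q

Yes: it is partial functionality, defined by the CD schema ◇q → □q.
Suppose ◇q→□q is valid. Take Rxy, Rxz and set V(q)={y}. Then ◇q at x, so □q at x, so q at z, i.e. z=y.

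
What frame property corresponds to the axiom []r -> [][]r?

Suppose □r→□□r is valid. Take Rxy, Ryz and set V(r)={w : Rxw}. Then □r at x, so □□r at x, so □r at y, so r at z, i.e. Rxz.
Conversely, on a frame with transitivity the schema holds at every world under every valuation.
So the correspondent is transitivity.

transitivity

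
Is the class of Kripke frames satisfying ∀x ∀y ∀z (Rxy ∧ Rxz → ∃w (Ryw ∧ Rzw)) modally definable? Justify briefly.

This is a Sahlqvist condition; the .2 axiom ◇□r → □◇r defines it.

Yes — defined by ◇□r → □◇r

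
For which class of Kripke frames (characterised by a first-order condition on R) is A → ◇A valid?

reflexivity: ∀x Rxx

This is frame-equivalent to □A → A (substitute ¬A for A and contrapose).
Suppose □A→A is valid. At any x set V(A)={w : Rxw}. Then □A holds at x, so A holds at x, i.e. Rxx.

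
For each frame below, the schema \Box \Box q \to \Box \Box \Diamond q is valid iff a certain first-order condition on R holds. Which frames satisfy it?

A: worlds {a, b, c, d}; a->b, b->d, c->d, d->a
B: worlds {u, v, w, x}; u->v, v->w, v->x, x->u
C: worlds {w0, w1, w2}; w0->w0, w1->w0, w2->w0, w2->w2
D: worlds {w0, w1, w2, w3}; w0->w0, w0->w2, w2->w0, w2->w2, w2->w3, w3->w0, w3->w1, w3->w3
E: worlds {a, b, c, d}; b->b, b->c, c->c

Frame correspondent (Sahlqvist): \forall x \forall z (x R^2 z \to \exists w (x R^2 w \wedge zRw)) — i.e. a generalized confluence (Geach) condition.
A: fails — aR²d but no w with aR²w and dRw.
B: fails — uR²w but no t with uR²t and wRt.
C: condition met.
D: fails — w2R²w1 but no w with w2R²w and w1Rw.
E: condition met.
Valid on: C, E.

C, E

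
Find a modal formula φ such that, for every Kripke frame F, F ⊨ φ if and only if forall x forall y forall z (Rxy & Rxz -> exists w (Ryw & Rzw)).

A defining formula is ◇□s → □◇s (the .2 axiom).
Suppose ◇□s→□◇s is valid. Take Rxy, Rxz and set V(s)={w : Ryw}. Then □s at y so ◇□s at x, so □◇s at x, so ◇s at z, giving w with Rzw and Ryw.

◇□s → □◇s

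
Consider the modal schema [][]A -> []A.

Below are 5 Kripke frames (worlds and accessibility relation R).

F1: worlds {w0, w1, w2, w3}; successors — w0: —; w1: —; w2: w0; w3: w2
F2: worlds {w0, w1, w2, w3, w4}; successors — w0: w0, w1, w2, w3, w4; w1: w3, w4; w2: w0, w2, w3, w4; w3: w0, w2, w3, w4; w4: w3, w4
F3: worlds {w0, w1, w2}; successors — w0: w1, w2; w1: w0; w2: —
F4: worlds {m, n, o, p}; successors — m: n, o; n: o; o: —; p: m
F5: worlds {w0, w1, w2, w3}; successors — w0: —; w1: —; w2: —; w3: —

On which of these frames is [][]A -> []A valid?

Frame correspondent (Sahlqvist): forall x forall y (Rxy -> exists z (Rxz & Rzy)) — i.e. density.
F1: fails — Rw3w2 but no z with Rw3z and Rzw2.
F2: satisfies the condition.
F3: fails — Rw0w1 but no z with Rw0z and Rzw1.
F4: fails — Rno but no z with Rnz and Rzo.
F5: satisfies the condition.
Valid on: F2, F5.

F2, F5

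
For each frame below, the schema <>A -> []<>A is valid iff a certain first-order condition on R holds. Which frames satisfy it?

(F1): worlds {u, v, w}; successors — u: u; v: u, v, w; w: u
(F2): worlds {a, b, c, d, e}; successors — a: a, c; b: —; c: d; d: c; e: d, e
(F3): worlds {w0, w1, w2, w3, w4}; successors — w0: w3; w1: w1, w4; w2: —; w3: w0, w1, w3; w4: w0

Frame correspondent (Sahlqvist): forall x forall y forall z (Rxy & Rxz -> Ryz) — i.e. the Euclidean property.
(F1): fails — Rvw and Rvv but not Rwv.
(F2): fails — Rac and Raa but not Rca.
(F3): fails — Rw1w4 and Rw1w1 but not Rw4w1.
Valid on no frame.

none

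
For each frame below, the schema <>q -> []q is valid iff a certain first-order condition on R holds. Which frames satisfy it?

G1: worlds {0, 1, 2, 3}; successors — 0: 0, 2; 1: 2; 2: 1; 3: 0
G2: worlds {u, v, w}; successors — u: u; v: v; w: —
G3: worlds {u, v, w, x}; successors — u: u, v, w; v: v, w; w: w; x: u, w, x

G2

This is the axiom for partial functionality; its first-order frame correspondent is forall x forall y forall z (Rxy & Rxz -> y = z).
G1: fails — 0 sees both 0 and 2.
G2: ✓.
G3: fails — u sees both u and v.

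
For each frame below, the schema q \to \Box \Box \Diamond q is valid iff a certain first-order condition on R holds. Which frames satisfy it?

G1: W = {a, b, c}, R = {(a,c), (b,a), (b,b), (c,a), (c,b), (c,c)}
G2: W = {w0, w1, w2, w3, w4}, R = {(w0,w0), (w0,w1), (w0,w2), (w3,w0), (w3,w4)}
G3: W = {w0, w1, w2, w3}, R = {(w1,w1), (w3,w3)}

G3

The schema corresponds to a generalized confluence (Geach) condition: \forall x \forall z (x R^2 z \to \exists w (x = w \wedge zRw)).
G1: fails — aR²a but no w with a=w and aRw.
G2: fails — w0R²w1 but no w with w0=w and w1Rw.
G3: holds.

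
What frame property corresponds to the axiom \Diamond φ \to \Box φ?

Suppose ◇φ→□φ is valid. Take Rxy, Rxz and set V(φ)={y}. Then ◇φ at x, so □φ at x, so φ at z, i.e. z=y.

partial functionality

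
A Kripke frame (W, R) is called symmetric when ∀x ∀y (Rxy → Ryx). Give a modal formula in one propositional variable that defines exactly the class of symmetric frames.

s → □◇s

A defining formula is s → □◇s (the B axiom).
Suppose s→□◇s is valid. Take Rxy and set V(s)={x}. Then s at x, so □◇s at x, so ◇s at y, so some z with Ryz has s; z=x, i.e. Ryx.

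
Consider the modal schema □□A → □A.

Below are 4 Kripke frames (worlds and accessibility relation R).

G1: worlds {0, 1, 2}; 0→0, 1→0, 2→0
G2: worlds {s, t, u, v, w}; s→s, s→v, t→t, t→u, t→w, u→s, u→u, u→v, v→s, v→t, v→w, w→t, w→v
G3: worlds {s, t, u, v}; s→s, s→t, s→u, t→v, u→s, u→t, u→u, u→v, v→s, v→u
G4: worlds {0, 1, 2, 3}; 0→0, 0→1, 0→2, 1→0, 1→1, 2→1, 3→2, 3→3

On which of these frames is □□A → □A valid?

G1, G4

This is the axiom for density; its first-order frame correspondent is ∀x ∀y (Rxy → ∃z (Rxz ∧ Rzy)).
G1: ✓.
G2: fails — Rwv but no z with Rwz and Rzv.
G3: fails — Rtv but no z with Rtz and Rzv.
G4: ✓.
Valid on: G1, G4.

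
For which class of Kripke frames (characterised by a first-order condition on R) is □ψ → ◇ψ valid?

Seriality

Suppose □ψ→◇ψ is valid. At any x set V(ψ)=W. Then □ψ at x, so ◇ψ at x, so x has a successor.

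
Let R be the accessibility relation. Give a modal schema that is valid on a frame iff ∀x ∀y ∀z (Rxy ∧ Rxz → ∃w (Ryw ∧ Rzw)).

◇□r → □◇r

The condition is convergence. The .2 schema ◇□r → □◇r defines it.
Suppose ◇□r→□◇r is valid. Take Rxy, Rxz and set V(r)={w : Ryw}. Then □r at y so ◇□r at x, so □◇r at x, so ◇r at z, giving w with Rzw and Ryw.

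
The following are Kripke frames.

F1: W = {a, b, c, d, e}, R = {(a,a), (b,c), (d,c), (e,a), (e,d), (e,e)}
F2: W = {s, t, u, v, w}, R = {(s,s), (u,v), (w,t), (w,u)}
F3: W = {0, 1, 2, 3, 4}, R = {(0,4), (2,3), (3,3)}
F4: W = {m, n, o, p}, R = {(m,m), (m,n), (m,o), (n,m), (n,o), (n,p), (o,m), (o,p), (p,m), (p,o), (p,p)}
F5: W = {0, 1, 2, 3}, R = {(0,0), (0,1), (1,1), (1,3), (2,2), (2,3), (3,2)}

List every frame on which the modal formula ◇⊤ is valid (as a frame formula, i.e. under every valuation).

F4, F5

The schema corresponds to seriality: ∀x ∃y Rxy.
F1: fails — world c has no successor.
F2: fails — world t has no successor.
F3: fails — world 1 has no successor.
F4: holds.
F5: holds.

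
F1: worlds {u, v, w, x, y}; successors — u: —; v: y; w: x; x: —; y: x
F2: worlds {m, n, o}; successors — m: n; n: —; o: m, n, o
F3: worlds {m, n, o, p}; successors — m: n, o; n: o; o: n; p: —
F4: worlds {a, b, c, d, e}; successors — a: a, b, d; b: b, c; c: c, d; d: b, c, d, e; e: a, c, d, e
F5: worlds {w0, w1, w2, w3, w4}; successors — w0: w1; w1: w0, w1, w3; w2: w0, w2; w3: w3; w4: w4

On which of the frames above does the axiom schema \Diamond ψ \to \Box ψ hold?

Frame correspondent (Sahlqvist): \forall x \forall y \forall z (Rxy \wedge Rxz \to y = z) — i.e. partial functionality.
F1: holds.
F2: fails — o sees both m and n.
F3: fails — m sees both n and o.
F4: fails — a sees both a and b.
F5: fails — w1 sees both w0 and w1.

F1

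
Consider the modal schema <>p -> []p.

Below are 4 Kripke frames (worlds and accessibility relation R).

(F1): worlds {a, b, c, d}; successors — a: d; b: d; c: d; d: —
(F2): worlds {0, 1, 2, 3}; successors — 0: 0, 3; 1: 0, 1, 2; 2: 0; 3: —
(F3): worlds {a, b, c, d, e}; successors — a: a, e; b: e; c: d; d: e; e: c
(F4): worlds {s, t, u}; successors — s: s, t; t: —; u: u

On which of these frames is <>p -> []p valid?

(F1)

The schema corresponds to partial functionality: forall x forall y forall z (Rxy & Rxz -> y = z).
(F1): ✓.
(F2): fails — 0 sees both 0 and 3.
(F3): fails — a sees both a and e.
(F4): fails — s sees both s and t.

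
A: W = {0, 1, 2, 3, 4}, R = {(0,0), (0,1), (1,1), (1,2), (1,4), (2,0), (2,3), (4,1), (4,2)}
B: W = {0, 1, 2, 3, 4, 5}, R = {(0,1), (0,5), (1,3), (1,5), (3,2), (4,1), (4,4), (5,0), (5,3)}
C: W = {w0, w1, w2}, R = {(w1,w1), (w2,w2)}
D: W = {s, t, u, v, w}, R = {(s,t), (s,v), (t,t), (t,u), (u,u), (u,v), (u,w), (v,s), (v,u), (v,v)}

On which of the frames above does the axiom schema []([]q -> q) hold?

C

The schema corresponds to shift-reflexivity: forall x forall y (Rxy -> Ryy).
A: fails — R12 but not R22.
B: fails — R32 but not R22.
C: holds.
D: fails — Ruw but not Rww.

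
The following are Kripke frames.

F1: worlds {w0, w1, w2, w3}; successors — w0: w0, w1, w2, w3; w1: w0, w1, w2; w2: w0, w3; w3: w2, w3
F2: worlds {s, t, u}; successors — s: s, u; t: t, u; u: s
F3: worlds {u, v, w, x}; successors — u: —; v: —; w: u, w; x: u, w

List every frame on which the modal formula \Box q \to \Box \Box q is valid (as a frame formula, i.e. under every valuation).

This is the axiom for transitivity; its first-order frame correspondent is \forall x \forall y \forall z (Rxy \wedge Ryz \to Rxz).
F1: fails — Rw1w0 and Rw0w3 but not Rw1w3.
F2: fails — Rus and Rsu but not Ruu.
F3: holds.
Valid on: F3.

F3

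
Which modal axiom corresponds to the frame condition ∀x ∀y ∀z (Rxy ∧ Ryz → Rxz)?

□r → □□r

This is transitivity; the standard corresponding axiom is 4: □r → □□r.
Suppose □r→□□r is valid. Take Rxy, Ryz and set V(r)={w : Rxw}. Then □r at x, so □□r at x, so □r at y, so r at z, i.e. Rxz.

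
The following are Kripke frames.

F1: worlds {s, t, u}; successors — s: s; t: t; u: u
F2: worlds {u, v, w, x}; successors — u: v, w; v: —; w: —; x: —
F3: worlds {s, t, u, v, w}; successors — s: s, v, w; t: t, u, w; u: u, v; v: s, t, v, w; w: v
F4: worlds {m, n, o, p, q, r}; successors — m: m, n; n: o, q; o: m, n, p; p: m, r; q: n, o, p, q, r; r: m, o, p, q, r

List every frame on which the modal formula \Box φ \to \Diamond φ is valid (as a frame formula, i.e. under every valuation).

F1, F3, F4

The schema corresponds to seriality: \forall x \exists y Rxy.
F1: condition met.
F2: fails — world v has no successor.
F3: condition met.
F4: condition met.
Valid on: F1, F3, F4.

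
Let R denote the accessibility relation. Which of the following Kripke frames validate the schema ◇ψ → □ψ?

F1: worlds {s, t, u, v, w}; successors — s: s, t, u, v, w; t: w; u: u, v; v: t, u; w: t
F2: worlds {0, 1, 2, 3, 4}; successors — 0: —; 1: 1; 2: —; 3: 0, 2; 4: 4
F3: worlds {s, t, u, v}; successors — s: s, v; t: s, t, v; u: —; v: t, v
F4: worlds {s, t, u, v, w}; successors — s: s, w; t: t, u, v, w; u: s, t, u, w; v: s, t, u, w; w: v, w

This is the axiom for partial functionality; its first-order frame correspondent is ∀x ∀y ∀z (Rxy ∧ Rxz → y = z).
F1: fails — s sees both s and t.
F2: fails — 3 sees both 0 and 2.
F3: fails — s sees both s and v.
F4: fails — s sees both s and w.

none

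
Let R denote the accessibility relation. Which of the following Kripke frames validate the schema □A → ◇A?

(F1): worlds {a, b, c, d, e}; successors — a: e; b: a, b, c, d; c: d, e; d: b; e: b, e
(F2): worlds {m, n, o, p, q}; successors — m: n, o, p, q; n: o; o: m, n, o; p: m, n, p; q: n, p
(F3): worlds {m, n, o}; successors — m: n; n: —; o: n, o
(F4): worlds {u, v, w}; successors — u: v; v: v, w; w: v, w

(F1), (F2), (F4)

The schema corresponds to seriality: ∀x ∃y Rxy.
(F1): satisfies the condition.
(F2): satisfies the condition.
(F3): fails — world n has no successor.
(F4): satisfies the condition.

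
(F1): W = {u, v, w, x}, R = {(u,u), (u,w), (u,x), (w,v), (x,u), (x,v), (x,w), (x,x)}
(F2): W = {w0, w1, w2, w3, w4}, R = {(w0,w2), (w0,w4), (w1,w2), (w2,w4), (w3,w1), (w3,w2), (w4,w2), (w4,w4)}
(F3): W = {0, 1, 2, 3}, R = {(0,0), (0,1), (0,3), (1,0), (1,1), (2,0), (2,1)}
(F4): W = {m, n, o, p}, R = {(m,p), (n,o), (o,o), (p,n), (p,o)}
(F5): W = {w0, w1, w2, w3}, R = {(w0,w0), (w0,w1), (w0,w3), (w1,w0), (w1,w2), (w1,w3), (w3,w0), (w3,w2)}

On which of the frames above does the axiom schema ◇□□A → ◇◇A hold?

The schema corresponds to a generalized confluence (Geach) condition: ∀x ∀y (xRy → ∃w (yR²w ∧ xR²w)).
(F1): fails — uRw but no t with wR²t and uR²t.
(F2): satisfies the condition.
(F3): fails — 0R3 but no w with 3R²w and 0R²w.
(F4): satisfies the condition.
(F5): fails — w1Rw2 but no w with w2R²w and w1R²w.

(F2), (F4)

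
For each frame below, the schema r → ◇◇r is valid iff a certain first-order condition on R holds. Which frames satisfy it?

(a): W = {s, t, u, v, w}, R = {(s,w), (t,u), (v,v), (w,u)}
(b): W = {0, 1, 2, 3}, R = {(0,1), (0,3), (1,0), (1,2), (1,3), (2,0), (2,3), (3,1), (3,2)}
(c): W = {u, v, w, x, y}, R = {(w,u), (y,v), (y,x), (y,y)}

The schema corresponds to a generalized confluence (Geach) condition: ∀x ∃w (x = w ∧ xR²w).
(a): fails — at s but no w* with s=w* and sR²w*.
(b): condition met.
(c): fails — at u but no t with u=t and uR²t.
Valid on: (b).

(b)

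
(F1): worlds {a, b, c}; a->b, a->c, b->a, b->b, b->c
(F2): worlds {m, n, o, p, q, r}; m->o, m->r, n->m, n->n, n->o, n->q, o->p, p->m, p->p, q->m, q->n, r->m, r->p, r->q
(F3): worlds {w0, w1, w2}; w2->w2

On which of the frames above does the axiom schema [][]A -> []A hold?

(F1), (F3)

The schema corresponds to density: forall x forall y (Rxy -> exists z (Rxz & Rzy)).
(F1): holds.
(F2): fails — Rmr but no z with Rmz and Rzr.
(F3): holds.
Valid on: (F1), (F3).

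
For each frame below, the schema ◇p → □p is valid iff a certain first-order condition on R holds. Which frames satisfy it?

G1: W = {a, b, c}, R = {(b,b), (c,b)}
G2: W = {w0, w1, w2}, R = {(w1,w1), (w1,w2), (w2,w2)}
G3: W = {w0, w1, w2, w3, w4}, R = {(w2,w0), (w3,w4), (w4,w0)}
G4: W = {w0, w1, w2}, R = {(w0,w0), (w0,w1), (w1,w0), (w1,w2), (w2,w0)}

Frame correspondent (Sahlqvist): ∀x ∀y ∀z (Rxy ∧ Rxz → y = z) — i.e. partial functionality.
G1: condition met.
G2: fails — w1 sees both w1 and w2.
G3: condition met.
G4: fails — w0 sees both w0 and w1.

G1, G3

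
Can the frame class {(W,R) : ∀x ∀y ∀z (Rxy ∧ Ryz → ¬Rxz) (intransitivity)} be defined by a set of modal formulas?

Modal frame validity is preserved under surjective bounded morphisms.
The 3-cycle (worlds s,t,u with s→t→u→s) is intransitive. Mapping every world to a single reflexive point • is a surjective bounded morphism; the reflexive point is not intransitive (R••∧R•• but R••).
So no modal formula (or set of formulas) defines exactly the intransitive frames.

Not modally definable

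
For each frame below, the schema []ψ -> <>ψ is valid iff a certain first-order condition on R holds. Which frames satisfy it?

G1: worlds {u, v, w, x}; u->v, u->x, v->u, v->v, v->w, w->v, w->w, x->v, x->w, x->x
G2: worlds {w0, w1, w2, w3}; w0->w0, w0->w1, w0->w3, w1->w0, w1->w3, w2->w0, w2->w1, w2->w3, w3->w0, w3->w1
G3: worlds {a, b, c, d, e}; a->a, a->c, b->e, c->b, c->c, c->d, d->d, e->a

This is the axiom for seriality; its first-order frame correspondent is forall x exists y Rxy.
G1: condition met.
G2: condition met.
G3: condition met.
Valid on: G1, G2, G3.

G1, G2, G3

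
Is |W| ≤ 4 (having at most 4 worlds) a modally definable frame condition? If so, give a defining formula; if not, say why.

No — not modally definable

Any modally definable frame class is closed under disjoint unions.
Any modal formula valid on each of 5 disjoint one-world frames is valid on their disjoint union (validity is preserved under disjoint unions). Each one-world frame has |W|=1≤4, but the union has |W|=5.
So the class is not modally definable.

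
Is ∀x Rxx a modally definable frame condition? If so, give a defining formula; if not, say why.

Definable; □r → r defines it

Yes: it is reflexivity, defined by the T schema □r → r.
Suppose □r→r is valid. At any x set V(r)={w : Rxw}. Then □r holds at x, so r holds at x, i.e. Rxx.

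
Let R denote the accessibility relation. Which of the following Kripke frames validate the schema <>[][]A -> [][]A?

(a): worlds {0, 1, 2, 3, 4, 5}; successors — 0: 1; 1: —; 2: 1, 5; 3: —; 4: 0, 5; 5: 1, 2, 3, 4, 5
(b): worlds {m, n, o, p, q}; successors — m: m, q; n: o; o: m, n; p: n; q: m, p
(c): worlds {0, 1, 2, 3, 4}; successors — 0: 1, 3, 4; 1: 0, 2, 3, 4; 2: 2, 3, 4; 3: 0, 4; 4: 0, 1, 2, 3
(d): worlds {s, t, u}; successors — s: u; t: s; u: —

(c)

This is the axiom for a generalized confluence (Geach) condition; its first-order frame correspondent is forall x forall y forall z ((xRy & x R^2 z) -> exists w (y R^2 w & z = w)).
(a): fails — 2R1, 2R²1 but no w with 1R²w and 1=w.
(b): fails — mRq, mR²p but no w with qR²w and p=w.
(c): condition met.
(d): fails — tRs, tR²u but no w with sR²w and u=w.
Valid on: (c).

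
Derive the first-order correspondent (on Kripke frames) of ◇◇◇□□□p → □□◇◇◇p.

This is a Sahlqvist (Geach-type) schema ◇^3□^3p → □^2◇^3p.
Minimal-valuation argument: fix x; take any y with xR^3y and any z with xR^2z. Set V(p) to the set of worlds R-reachable from y in exactly 3 steps. Then □^3p holds at y, so the antecedent holds at x; validity forces ◇^3p at z, giving a w with zR^3w and yR^3w.
First-order correspondent: ∀x ∀y ∀z ((xR³y ∧ xR²z) → ∃w (yR³w ∧ zR³w)).

∀x ∀y ∀z ((xR³y ∧ xR²z) → ∃w (yR³w ∧ zR³w))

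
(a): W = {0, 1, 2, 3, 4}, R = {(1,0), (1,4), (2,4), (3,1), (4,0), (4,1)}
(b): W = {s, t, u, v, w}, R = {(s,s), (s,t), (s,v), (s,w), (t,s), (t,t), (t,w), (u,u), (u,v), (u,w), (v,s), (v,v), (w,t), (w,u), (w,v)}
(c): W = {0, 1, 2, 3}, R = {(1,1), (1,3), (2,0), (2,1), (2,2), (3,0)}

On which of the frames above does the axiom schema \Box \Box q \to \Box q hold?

(b)

Frame correspondent (Sahlqvist): \forall x \forall y (Rxy \to \exists z (Rxz \wedge Rzy)) — i.e. density.
(a): fails — R31 but no z with R3z and Rz1.
(b): holds.
(c): fails — R30 but no z with R3z and Rz0.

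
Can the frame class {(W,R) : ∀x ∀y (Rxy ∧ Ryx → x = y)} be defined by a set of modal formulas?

Not definable by any modal formula

Any modally definable frame class is closed under surjective bounded morphisms.
The 4-cycle (worlds a,b,c,d with a→b→c→d→a) is antisymmetric. Sending even-indexed worlds to s and odd-indexed worlds to t is a surjective bounded morphism onto the two-world frame with s↔t, which is not antisymmetric.
Hence antisymmetry is not modally definable.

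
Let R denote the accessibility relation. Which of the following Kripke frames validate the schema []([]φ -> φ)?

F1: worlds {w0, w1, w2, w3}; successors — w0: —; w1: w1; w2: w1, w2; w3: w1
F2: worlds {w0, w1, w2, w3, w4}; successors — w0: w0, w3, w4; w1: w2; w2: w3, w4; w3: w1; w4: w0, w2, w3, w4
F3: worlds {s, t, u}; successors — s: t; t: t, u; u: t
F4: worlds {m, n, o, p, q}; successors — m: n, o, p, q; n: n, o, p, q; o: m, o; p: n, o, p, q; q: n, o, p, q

This is the axiom for shift-reflexivity; its first-order frame correspondent is forall x forall y (Rxy -> Ryy).
F1: satisfies the condition.
F2: fails — Rw1w2 but not Rw2w2.
F3: fails — Rtu but not Ruu.
F4: fails — Rom but not Rmm.
Valid on: F1.

F1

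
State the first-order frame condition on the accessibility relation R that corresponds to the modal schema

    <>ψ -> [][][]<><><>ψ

forall x forall y forall z ((xRy & x R^3 z) -> exists w (y = w & z R^3 w))

This is a Sahlqvist (Geach-type) schema ◇^1□^0ψ → □^3◇^3ψ.
Minimal-valuation argument: fix x; take any y with xR^1y and any z with xR^3z. Set V(ψ) to the set of worlds R-reachable from y in exactly 0 steps. Then □^0ψ holds at y, so the antecedent holds at x; validity forces ◇^3ψ at z, giving a w with zR^3w and yR^0w.
First-order correspondent: forall x forall y forall z ((xRy & x R^3 z) -> exists w (y = w & z R^3 w)).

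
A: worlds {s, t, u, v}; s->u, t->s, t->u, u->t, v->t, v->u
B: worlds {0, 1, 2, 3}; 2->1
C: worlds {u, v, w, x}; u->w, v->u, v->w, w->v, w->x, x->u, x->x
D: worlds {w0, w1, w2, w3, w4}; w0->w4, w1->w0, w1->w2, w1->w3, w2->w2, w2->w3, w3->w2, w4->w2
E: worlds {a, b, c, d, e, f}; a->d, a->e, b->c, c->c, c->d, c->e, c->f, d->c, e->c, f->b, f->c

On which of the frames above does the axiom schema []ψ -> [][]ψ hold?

The schema corresponds to transitivity: forall x forall y forall z (Rxy & Ryz -> Rxz).
A: fails — Rut and Rts but not Rus.
B: holds.
C: fails — Ruw and Rwx but not Rux.
D: fails — Rw1w0 and Rw0w4 but not Rw1w4.
E: fails — Rbc and Rcd but not Rbd.

B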